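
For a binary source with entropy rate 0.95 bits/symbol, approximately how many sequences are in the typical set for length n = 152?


log2|A_typical| = nH = 152 * 0.95 = 144.4, so |A_typical| ~ 2^144.4 = 2.943e+43

2.943e+43


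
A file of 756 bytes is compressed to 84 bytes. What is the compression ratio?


Ratio = original / compressed = 756 / 84 = 9.0

9.0


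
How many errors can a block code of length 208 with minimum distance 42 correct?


Correction capability = floor((d-1)/2) = floor((42-1)/2) = 20

20 errors


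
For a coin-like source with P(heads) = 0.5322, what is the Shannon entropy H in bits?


H = -p*log2(p) - (1-p)*log2(1-p). -0.5322*log2(0.5322) = 0.484280; -0.4678*log2(0.4678) = 0.512726. H = 0.484280 + 0.512726 = 0.997

0.997 bits


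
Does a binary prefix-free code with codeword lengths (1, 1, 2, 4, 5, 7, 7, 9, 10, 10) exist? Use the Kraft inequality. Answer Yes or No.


Kraft sum = sum(2^(-l_i)) = 1.3633, need <= 1. Result: violated (a binary prefix-free code with these lengths cannot exist)

No


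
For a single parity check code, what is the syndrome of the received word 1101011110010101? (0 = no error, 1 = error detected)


Syndrome = XOR of all bits = 1 XOR 1 XOR 0 XOR 1 XOR 0 XOR 1 XOR 1 XOR 1 XOR 1 XOR 0 XOR 0 XOR 1 XOR 0 XOR 1 XOR 0 XOR 1 = 0

0


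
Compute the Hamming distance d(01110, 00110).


Count differing positions: . ^ . . . = 1 differences

1


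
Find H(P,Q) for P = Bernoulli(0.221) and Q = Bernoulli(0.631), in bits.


H(P,Q) = -p*log2(q) - (1-p)*log2(1-q). -0.221*log2(0.631) = 0.146808; -0.779*log2(0.369) = 1.120441. H(P,Q) = 0.146808 + 1.120441 = 1.2672

1.2672 bits


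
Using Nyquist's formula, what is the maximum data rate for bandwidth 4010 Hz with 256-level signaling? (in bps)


Rate = 2 * B * log2(M) = 2 * 4010 * 8.0 = 64160.0

64160.0 bps


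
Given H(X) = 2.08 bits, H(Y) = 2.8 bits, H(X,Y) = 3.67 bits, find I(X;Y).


I(X;Y) = H(X) + H(Y) - H(X,Y) = 2.08 + 2.8 - 3.67 = 1.21

1.21 bits


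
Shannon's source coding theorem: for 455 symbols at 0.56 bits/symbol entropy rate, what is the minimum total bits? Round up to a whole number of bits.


Minimum bits >= n * H = 455 * 0.56 = 254.8, rounded up to a whole number of bits = 255

255 bits


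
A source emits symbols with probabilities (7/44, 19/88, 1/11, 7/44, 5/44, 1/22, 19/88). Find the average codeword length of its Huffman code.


Huffman construction (repeatedly merge the two least-probable nodes; each merge adds 1 bit to every symbol beneath it): 1/22 + 1/11 = 3/22; 5/44 + 3/22 = 1/4; 7/44 + 7/44 = 7/22; 19/88 + 19/88 = 19/44; 1/4 + 7/22 = 25/44; 19/44 + 25/44 = 1. Resulting codeword lengths (in the order the probabilities were given): (3, 2, 4, 3, 3, 4, 2). L_avg = sum(p_i * l_i) = 7/44*3 + 19/88*2 + 1/11*4 + 7/44*3 + 5/44*3 + 1/22*4 + 19/88*2 = 119/44 = 2.7045

2.7045 bits


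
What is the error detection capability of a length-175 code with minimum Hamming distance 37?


Detection capability = d_min - 1 = 37 - 1 = 36

36 errors


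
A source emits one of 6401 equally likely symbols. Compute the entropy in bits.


H = log2(n) = log2(6401) = 12.6441

12.6441 bits


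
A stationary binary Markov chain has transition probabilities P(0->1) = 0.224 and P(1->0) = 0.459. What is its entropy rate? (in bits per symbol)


Stationary distribution: pi_0 = p10/(p01+p10) = 0.672, pi_1 = 0.328. Entropy rate H' = pi_0*H(p01) + pi_1*H(p10) = 0.672*0.7674 + 0.328*0.9951 = 0.8421

0.8421 bits/symbol


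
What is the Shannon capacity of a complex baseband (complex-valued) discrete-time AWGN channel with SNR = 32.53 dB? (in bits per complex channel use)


SNR_linear = 10^(32.53/10) = 1790.6059; C = log2(1 + SNR_linear) = log2(1 + 1790.6059) = 10.807

10.807 bits/channel use


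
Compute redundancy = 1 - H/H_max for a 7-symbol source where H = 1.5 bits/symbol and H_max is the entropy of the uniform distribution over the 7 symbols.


H_max = log2(K) = log2(7) = 2.8074 bits/symbol. Redundancy = 1 - H/H_max = 1 - 1.5/2.8074 = 1 - 0.5343 = 0.4657

0.4657


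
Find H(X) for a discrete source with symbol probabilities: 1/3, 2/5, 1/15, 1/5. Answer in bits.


H = -sum(p_i * log2(p_i)). Terms: -(1/3)*log2(1/3) = 0.528321; -(2/5)*log2(2/5) = 0.528771; -(1/15)*log2(1/15) = 0.260459; -(1/5)*log2(1/5) = 0.464386. H = 0.528321 + 0.528771 + 0.260459 + 0.464386 = 1.7819

1.7819 bits


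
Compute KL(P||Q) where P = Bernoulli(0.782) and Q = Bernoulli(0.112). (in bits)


KL = p*log2(p/q) + (1-p)*log2((1-p)/(1-q)) = 0.782*log2(0.782/0.112) + 0.218*log2(0.218/0.888) = 1.7508

1.7508 bits


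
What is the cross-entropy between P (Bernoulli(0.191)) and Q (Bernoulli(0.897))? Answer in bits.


H(P,Q) = -p*log2(q) - (1-p)*log2(1-q). -0.191*log2(0.897) = 0.029953; -0.809*log2(0.103) = 2.652941. H(P,Q) = 0.029953 + 2.652941 = 2.6829

2.6829 bits


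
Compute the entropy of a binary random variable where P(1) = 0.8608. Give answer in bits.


H = -p*log2(p) - (1-p)*log2(1-p). -0.8608*log2(0.8608) = 0.186148; -0.1392*log2(0.1392) = 0.395992. H = 0.186148 + 0.395992 = 0.5821

0.5821 bits


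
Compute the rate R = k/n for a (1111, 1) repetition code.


Rate = k/n = 1/1111

1/1111


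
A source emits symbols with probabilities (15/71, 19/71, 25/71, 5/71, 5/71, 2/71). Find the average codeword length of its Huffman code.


Huffman construction (repeatedly merge the two least-probable nodes; each merge adds 1 bit to every symbol beneath it): 2/71 + 5/71 = 7/71; 5/71 + 7/71 = 12/71; 12/71 + 15/71 = 27/71; 19/71 + 25/71 = 44/71; 27/71 + 44/71 = 1. Resulting codeword lengths (in the order the probabilities were given): (2, 2, 2, 4, 3, 4). L_avg = sum(p_i * l_i) = 15/71*2 + 19/71*2 + 25/71*2 + 5/71*4 + 5/71*3 + 2/71*4 = 161/71 = 2.2676

2.2676 bits


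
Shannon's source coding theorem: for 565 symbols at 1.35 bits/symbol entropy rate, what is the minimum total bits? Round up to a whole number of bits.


Minimum bits >= n * H = 565 * 1.35 = 762.75, rounded up to a whole number of bits = 763

763 bits


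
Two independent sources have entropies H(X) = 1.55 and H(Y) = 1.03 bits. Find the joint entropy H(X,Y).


For independent variables, H(X,Y) = H(X) + H(Y) = 1.55 + 1.03 = 2.58

2.58 bits


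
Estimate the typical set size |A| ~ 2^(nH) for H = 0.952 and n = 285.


log2|A_typical| = nH = 285 * 0.952 = 271.32, so |A_typical| ~ 2^271.32 = 4.737e+81

4.737e+81


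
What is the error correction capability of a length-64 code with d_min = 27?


Correction capability = floor((d-1)/2) = floor((27-1)/2) = 13

13 errors


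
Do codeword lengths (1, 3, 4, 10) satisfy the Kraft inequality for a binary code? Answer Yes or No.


Kraft sum = sum(2^(-l_i)) = 0.6885, need <= 1. Result: satisfied (a binary prefix-free code with these lengths exists)

Yes


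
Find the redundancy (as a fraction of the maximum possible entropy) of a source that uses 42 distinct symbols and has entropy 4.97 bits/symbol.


H_max = log2(K) = log2(42) = 5.3923 bits/symbol. Redundancy = 1 - H/H_max = 1 - 4.97/5.3923 = 1 - 0.9217 = 0.0783

0.0783


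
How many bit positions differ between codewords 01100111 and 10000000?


Count differing positions: ^ ^ ^ . . ^ ^ ^ = 6 differences

6


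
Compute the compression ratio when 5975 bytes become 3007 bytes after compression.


Ratio = original / compressed = 5975 / 3007 = 1.987

1.987


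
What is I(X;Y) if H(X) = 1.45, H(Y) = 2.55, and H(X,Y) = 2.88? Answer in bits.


I(X;Y) = H(X) + H(Y) - H(X,Y) = 1.45 + 2.55 - 2.88 = 1.12

1.12 bits


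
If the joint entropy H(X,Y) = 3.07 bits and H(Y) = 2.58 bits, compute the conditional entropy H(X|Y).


H(X|Y) = H(X,Y) - H(Y) = 3.07 - 2.58 = 0.49

0.49 bits


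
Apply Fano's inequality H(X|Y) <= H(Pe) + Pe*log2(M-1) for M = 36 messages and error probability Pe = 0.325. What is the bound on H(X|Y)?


H(Pe) = -Pe*log2(Pe) - (1-Pe)*log2(1-Pe) = -0.325*log2(0.325) - 0.675*log2(0.675) = 0.526984 + 0.382752 = 0.9097. Pe*log2(M-1) = 0.325*log2(35) = 1.667017. Bound = H(Pe) + Pe*log2(M-1) = 0.526984 + 0.382752 + 1.667017 = 2.5768

2.5768 bits


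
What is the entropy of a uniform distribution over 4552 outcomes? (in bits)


H = log2(n) = log2(4552) = 12.1523

12.1523 bits


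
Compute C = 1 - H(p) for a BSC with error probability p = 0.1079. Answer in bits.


H(p) = -p*log2(p) - (1-p)*log2(1-p) = -0.1079*log2(0.1079) - 0.8921*log2(0.8921) = 0.346600 + 0.146949 = 0.4935. C = 1 - H(p) = 1 - 0.4935 = 0.5065

0.5065 bits


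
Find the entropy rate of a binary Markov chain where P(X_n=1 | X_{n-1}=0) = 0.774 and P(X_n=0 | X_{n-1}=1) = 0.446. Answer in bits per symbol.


Stationary distribution: pi_0 = p10/(p01+p10) = 0.3656, pi_1 = 0.6344. Entropy rate H' = pi_0*H(p01) + pi_1*H(p10) = 0.3656*0.771 + 0.6344*0.9916 = 0.9109

0.9109 bits/symbol


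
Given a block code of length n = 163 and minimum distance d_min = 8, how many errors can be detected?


Detection capability = d_min - 1 = 8 - 1 = 7

7 errors


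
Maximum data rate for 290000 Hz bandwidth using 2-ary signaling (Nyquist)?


Rate = 2 * B * log2(M) = 2 * 290000 * 1.0 = 580000.0

580000.0 bps


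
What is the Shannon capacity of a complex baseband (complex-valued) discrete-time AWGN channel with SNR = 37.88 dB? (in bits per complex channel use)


SNR_linear = 10^(37.88/10) = 6137.6201; C = log2(1 + SNR_linear) = log2(1 + 6137.6201) = 12.5837

12.5837 bits/channel use


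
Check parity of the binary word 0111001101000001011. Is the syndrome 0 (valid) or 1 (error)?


Syndrome = XOR of all bits = 0 XOR 1 XOR 1 XOR 1 XOR 0 XOR 0 XOR 1 XOR 1 XOR 0 XOR 1 XOR 0 XOR 0 XOR 0 XOR 0 XOR 0 XOR 1 XOR 0 XOR 1 XOR 1 = 1

1


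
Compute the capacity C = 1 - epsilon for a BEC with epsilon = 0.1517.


C = 1 - epsilon = 1 - 0.1517 = 0.8483

0.8483 bits


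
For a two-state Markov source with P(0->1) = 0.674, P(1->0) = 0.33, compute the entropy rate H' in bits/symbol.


Stationary distribution: pi_0 = p10/(p01+p10) = 0.3287, pi_1 = 0.6713. Entropy rate H' = pi_0*H(p01) + pi_1*H(p10) = 0.3287*0.9108 + 0.6713*0.9149 = 0.9136

0.9136 bits/symbol


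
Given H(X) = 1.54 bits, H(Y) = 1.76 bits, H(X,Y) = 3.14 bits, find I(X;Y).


I(X;Y) = H(X) + H(Y) - H(X,Y) = 1.54 + 1.76 - 3.14 = 0.16

0.16 bits


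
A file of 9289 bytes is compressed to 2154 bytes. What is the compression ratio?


Ratio = original / compressed = 9289 / 2154 = 4.3124

4.3124


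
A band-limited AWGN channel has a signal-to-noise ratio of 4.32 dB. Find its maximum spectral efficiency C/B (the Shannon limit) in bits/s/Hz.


SNR_linear = 10^(4.32/10) = 2.704; C/B = log2(1 + SNR_linear) = log2(1 + 2.704) = 1.8891

1.8891 bits/s/Hz


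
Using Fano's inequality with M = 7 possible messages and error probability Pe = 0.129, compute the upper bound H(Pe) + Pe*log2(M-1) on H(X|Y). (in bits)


H(Pe) = -Pe*log2(Pe) - (1-Pe)*log2(1-Pe) = -0.129*log2(0.129) - 0.871*log2(0.871) = 0.381138 + 0.173551 = 0.5547. Pe*log2(M-1) = 0.129*log2(6) = 0.333460. Bound = H(Pe) + Pe*log2(M-1) = 0.381138 + 0.173551 + 0.333460 = 0.8881

0.8881 bits


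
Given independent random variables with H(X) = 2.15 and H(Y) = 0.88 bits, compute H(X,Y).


For independent variables, H(X,Y) = H(X) + H(Y) = 2.15 + 0.88 = 3.03

3.03 bits


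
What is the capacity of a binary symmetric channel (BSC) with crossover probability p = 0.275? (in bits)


H(p) = -p*log2(p) - (1-p)*log2(1-p) = -0.275*log2(0.275) - 0.725*log2(0.725) = 0.512187 + 0.336362 = 0.8485. C = 1 - H(p) = 1 - 0.8485 = 0.1515

0.1515 bits


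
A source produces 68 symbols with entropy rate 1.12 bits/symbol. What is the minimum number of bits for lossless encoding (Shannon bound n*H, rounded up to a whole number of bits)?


Minimum bits >= n * H = 68 * 1.12 = 76.16, rounded up to a whole number of bits = 77

77 bits


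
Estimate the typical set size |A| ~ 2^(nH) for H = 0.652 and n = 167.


log2|A_typical| = nH = 167 * 0.652 = 108.884, so |A_typical| ~ 2^108.884 = 5.989e+32

5.989e+32


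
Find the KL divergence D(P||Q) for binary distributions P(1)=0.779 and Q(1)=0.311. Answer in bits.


KL = p*log2(p/q) + (1-p)*log2((1-p)/(1-q)) = 0.779*log2(0.779/0.311) + 0.221*log2(0.221/0.689) = 0.6694

0.6694 bits


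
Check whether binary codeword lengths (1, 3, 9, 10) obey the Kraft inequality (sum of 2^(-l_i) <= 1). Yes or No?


Kraft sum = sum(2^(-l_i)) = 0.6279, need <= 1. Result: satisfied (a binary prefix-free code with these lengths exists)

Yes


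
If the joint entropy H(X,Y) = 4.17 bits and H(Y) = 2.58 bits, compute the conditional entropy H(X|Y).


H(X|Y) = H(X,Y) - H(Y) = 4.17 - 2.58 = 1.59

1.59 bits


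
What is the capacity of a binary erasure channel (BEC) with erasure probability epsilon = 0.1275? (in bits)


C = 1 - epsilon = 1 - 0.1275 = 0.8725

0.8725 bits


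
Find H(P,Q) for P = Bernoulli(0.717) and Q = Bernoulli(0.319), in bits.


H(P,Q) = -p*log2(q) - (1-p)*log2(1-q). -0.717*log2(0.319) = 1.181882; -0.283*log2(0.681) = 0.156859. H(P,Q) = 1.181882 + 0.156859 = 1.3387

1.3387 bits


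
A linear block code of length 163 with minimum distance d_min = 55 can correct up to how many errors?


Correction capability = floor((d-1)/2) = floor((55-1)/2) = 27

27 errors


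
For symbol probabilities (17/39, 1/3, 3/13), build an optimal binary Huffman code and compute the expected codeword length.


Huffman construction (repeatedly merge the two least-probable nodes; each merge adds 1 bit to every symbol beneath it): 3/13 + 1/3 = 22/39; 17/39 + 22/39 = 1. Resulting codeword lengths (in the order the probabilities were given): (1, 2, 2). L_avg = sum(p_i * l_i) = 17/39*1 + 1/3*2 + 3/13*2 = 61/39 = 1.5641

1.5641 bits


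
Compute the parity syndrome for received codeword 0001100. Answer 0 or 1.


Syndrome = XOR of all bits = 0 XOR 0 XOR 0 XOR 1 XOR 1 XOR 0 XOR 0 = 0

0


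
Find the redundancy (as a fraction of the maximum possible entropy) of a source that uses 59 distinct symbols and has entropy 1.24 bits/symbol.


H_max = log2(K) = log2(59) = 5.8826 bits/symbol. Redundancy = 1 - H/H_max = 1 - 1.24/5.8826 = 1 - 0.2108 = 0.7892

0.7892


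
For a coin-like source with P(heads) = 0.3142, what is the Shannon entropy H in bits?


H = -p*log2(p) - (1-p)*log2(1-p). -0.3142*log2(0.3142) = 0.524791; -0.6858*log2(0.6858) = 0.373171. H = 0.524791 + 0.373171 = 0.898

0.898 bits


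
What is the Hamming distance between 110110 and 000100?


Count differing positions: ^ ^ . . ^ . = 3 differences

3


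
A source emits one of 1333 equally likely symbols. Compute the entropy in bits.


H = log2(n) = log2(1333) = 10.3805

10.3805 bits


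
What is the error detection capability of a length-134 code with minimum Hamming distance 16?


Detection capability = d_min - 1 = 16 - 1 = 15

15 errors


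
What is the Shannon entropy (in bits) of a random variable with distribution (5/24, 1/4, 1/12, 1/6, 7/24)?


H = -sum(p_i * log2(p_i)). Terms: -(5/24)*log2(5/24) = 0.471466; -(1/4)*log2(1/4) = 0.500000; -(1/12)*log2(1/12) = 0.298747; -(1/6)*log2(1/6) = 0.430827; -(7/24)*log2(7/24) = 0.518469. H = 0.471466 + 0.500000 + 0.298747 + 0.430827 + 0.518469 = 2.2195

2.2195 bits


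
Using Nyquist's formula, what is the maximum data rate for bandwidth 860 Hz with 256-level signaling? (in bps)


Rate = 2 * B * log2(M) = 2 * 860 * 8.0 = 13760.0

13760.0 bps


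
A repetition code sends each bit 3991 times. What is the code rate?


Rate = k/n = 1/3991

1/3991


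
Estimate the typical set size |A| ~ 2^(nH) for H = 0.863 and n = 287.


log2|A_typical| = nH = 287 * 0.863 = 247.681, so |A_typical| ~ 2^247.681 = 3.626e+74

3.626e+74


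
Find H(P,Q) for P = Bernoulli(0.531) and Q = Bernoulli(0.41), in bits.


H(P,Q) = -p*log2(q) - (1-p)*log2(1-q). -0.531*log2(0.41) = 0.683028; -0.469*log2(0.59) = 0.357009. H(P,Q) = 0.683028 + 0.357009 = 1.04

1.04 bits


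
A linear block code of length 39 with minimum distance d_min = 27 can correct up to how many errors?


Correction capability = floor((d-1)/2) = floor((27-1)/2) = 13

13 errors


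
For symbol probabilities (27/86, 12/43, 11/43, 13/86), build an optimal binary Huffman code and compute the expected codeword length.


Huffman construction (repeatedly merge the two least-probable nodes; each merge adds 1 bit to every symbol beneath it): 13/86 + 11/43 = 35/86; 12/43 + 27/86 = 51/86; 35/86 + 51/86 = 1. Resulting codeword lengths (in the order the probabilities were given): (2, 2, 2, 2). L_avg = sum(p_i * l_i) = 27/86*2 + 12/43*2 + 11/43*2 + 13/86*2 = 2

2.0 bits


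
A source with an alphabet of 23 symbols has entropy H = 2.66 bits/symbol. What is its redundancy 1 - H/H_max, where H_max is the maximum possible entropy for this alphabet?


H_max = log2(K) = log2(23) = 4.5236 bits/symbol. Redundancy = 1 - H/H_max = 1 - 2.66/4.5236 = 1 - 0.588 = 0.412

0.412


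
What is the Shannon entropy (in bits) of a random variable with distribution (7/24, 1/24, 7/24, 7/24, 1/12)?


H = -sum(p_i * log2(p_i)). Terms: -(7/24)*log2(7/24) = 0.518469; -(1/24)*log2(1/24) = 0.191040; -(7/24)*log2(7/24) = 0.518469; -(7/24)*log2(7/24) = 0.518469; -(1/12)*log2(1/12) = 0.298747. H = 0.518469 + 0.191040 + 0.518469 + 0.518469 + 0.298747 = 2.0452

2.0452 bits


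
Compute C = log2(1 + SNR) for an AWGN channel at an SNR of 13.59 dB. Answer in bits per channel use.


SNR_linear = 10^(13.59/10) = 22.856; C = log2(1 + SNR_linear) = log2(1 + 22.856) = 4.5763

4.5763 bits/channel use


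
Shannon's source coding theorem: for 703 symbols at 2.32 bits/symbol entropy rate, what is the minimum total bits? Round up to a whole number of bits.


Minimum bits >= n * H = 703 * 2.32 = 1630.96, rounded up to a whole number of bits = 1631

1631 bits


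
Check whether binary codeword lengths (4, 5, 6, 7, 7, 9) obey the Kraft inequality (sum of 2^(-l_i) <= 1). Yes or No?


Kraft sum = sum(2^(-l_i)) = 0.127, need <= 1. Result: satisfied (a binary prefix-free code with these lengths exists)

Yes


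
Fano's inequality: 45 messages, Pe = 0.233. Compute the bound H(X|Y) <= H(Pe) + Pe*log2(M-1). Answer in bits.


H(Pe) = -Pe*log2(Pe) - (1-Pe)*log2(1-Pe) = -0.233*log2(0.233) - 0.767*log2(0.767) = 0.489672 + 0.293532 = 0.7832. Pe*log2(M-1) = 0.233*log2(44) = 1.272048. Bound = H(Pe) + Pe*log2(M-1) = 0.489672 + 0.293532 + 1.272048 = 2.0553

2.0553 bits


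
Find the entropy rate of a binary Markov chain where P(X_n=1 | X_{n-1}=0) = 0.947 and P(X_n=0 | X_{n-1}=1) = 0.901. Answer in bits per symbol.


Stationary distribution: pi_0 = p10/(p01+p10) = 0.4876, pi_1 = 0.5124. Entropy rate H' = pi_0*H(p01) + pi_1*H(p10) = 0.4876*0.299 + 0.5124*0.4658 = 0.3845

0.3845 bits/symbol


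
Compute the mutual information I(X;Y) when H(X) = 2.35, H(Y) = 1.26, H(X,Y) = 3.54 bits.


I(X;Y) = H(X) + H(Y) - H(X,Y) = 2.35 + 1.26 - 3.54 = 0.07

0.07 bits


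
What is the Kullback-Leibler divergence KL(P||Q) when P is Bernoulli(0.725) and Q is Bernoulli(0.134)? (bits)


KL = p*log2(p/q) + (1-p)*log2((1-p)/(1-q)) = 0.725*log2(0.725/0.134) + 0.275*log2(0.275/0.866) = 1.3108

1.3108 bits


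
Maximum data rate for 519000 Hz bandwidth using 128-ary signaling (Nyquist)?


Rate = 2 * B * log2(M) = 2 * 519000 * 7.0 = 7266000.0

7266000.0 bps


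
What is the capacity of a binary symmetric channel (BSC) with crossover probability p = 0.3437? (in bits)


H(p) = -p*log2(p) - (1-p)*log2(1-p) = -0.3437*log2(0.3437) - 0.6563*log2(0.6563) = 0.529565 + 0.398750 = 0.9283. C = 1 - H(p) = 1 - 0.9283 = 0.0717

0.0717 bits


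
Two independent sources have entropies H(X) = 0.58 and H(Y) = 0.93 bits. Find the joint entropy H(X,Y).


For independent variables, H(X,Y) = H(X) + H(Y) = 0.58 + 0.93 = 1.51

1.51 bits


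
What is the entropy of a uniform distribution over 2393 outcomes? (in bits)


H = log2(n) = log2(2393) = 11.2246

11.2246 bits


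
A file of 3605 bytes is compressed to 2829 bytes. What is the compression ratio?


Ratio = original / compressed = 3605 / 2829 = 1.2743

1.2743


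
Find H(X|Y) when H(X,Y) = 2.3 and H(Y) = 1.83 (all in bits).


H(X|Y) = H(X,Y) - H(Y) = 2.3 - 1.83 = 0.47

0.47 bits


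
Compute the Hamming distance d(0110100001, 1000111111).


Count differing positions: ^ ^ ^ . . ^ ^ ^ ^ . = 7 differences

7


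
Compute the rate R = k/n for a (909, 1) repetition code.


Rate = k/n = 1/909

1/909


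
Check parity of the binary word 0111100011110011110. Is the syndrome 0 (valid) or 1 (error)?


Syndrome = XOR of all bits = 0 XOR 1 XOR 1 XOR 1 XOR 1 XOR 0 XOR 0 XOR 0 XOR 1 XOR 1 XOR 1 XOR 1 XOR 0 XOR 0 XOR 1 XOR 1 XOR 1 XOR 1 XOR 0 = 0

0


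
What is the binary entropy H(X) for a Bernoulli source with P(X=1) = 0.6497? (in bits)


H = -p*log2(p) - (1-p)*log2(1-p). -0.6497*log2(0.6497) = 0.404214; -0.3503*log2(0.3503) = 0.530122. H = 0.404214 + 0.530122 = 0.9343

0.9343 bits


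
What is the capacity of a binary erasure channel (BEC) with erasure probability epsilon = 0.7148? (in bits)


C = 1 - epsilon = 1 - 0.7148 = 0.2852

0.2852 bits


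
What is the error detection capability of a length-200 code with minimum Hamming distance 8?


Detection capability = d_min - 1 = 8 - 1 = 7

7 errors


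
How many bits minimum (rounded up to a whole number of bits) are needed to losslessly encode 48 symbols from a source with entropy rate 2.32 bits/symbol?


Minimum bits >= n * H = 48 * 2.32 = 111.36, rounded up to a whole number of bits = 112

112 bits


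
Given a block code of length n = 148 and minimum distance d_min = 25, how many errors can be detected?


Detection capability = d_min - 1 = 25 - 1 = 24

24 errors


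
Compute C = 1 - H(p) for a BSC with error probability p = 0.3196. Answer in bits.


H(p) = -p*log2(p) - (1-p)*log2(1-p) = -0.3196*log2(0.3196) - 0.6804*log2(0.6804) = 0.525953 + 0.377993 = 0.9039. C = 1 - H(p) = 1 - 0.9039 = 0.0961

0.0961 bits


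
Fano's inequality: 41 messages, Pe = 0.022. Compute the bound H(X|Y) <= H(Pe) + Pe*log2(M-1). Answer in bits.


H(Pe) = -Pe*log2(Pe) - (1-Pe)*log2(1-Pe) = -0.022*log2(0.022) - 0.978*log2(0.978) = 0.121140 + 0.031388 = 0.1525. Pe*log2(M-1) = 0.022*log2(40) = 0.117082. Bound = H(Pe) + Pe*log2(M-1) = 0.121140 + 0.031388 + 0.117082 = 0.2696

0.2696 bits


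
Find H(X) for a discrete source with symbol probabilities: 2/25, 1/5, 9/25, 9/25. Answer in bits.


H = -sum(p_i * log2(p_i)). Terms: -(2/25)*log2(2/25) = 0.291508; -(1/5)*log2(1/5) = 0.464386; -(9/25)*log2(9/25) = 0.530615; -(9/25)*log2(9/25) = 0.530615. H = 0.291508 + 0.464386 + 0.530615 + 0.530615 = 1.8171

1.8171 bits


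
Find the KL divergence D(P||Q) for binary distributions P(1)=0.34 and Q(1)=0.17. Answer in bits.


KL = p*log2(p/q) + (1-p)*log2((1-p)/(1-q)) = 0.34*log2(0.34/0.17) + 0.66*log2(0.66/0.83) = 0.1218

0.1218 bits


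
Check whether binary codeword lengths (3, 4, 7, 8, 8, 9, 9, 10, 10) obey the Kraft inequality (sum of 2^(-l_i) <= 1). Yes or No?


Kraft sum = sum(2^(-l_i)) = 0.209, need <= 1. Result: satisfied (a binary prefix-free code with these lengths exists)

Yes


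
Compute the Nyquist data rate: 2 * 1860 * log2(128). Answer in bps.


Rate = 2 * B * log2(M) = 2 * 1860 * 7.0 = 26040.0

26040.0 bps


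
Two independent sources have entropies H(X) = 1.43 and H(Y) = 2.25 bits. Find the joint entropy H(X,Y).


For independent variables, H(X,Y) = H(X) + H(Y) = 1.43 + 2.25 = 3.68

3.68 bits


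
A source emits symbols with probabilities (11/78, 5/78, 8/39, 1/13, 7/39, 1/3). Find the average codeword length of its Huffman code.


Huffman construction (repeatedly merge the two least-probable nodes; each merge adds 1 bit to every symbol beneath it): 5/78 + 1/13 = 11/78; 11/78 + 11/78 = 11/39; 7/39 + 8/39 = 5/13; 11/39 + 1/3 = 8/13; 5/13 + 8/13 = 1. Resulting codeword lengths (in the order the probabilities were given): (3, 4, 2, 4, 2, 2). L_avg = sum(p_i * l_i) = 11/78*3 + 5/78*4 + 8/39*2 + 1/13*4 + 7/39*2 + 1/3*2 = 63/26 = 2.4231

2.4231 bits


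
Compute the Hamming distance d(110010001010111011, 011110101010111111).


Count differing positions: ^ . ^ ^ . . ^ . . . . . . . . ^ . . = 5 differences

5


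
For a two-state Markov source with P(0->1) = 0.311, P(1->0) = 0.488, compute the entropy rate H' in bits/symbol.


Stationary distribution: pi_0 = p10/(p01+p10) = 0.6108, pi_1 = 0.3892. Entropy rate H' = pi_0*H(p01) + pi_1*H(p10) = 0.6108*0.8943 + 0.3892*0.9996 = 0.9353

0.9353 bits/symbol


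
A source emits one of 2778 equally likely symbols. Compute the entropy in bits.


H = log2(n) = log2(2778) = 11.4398

11.4398 bits


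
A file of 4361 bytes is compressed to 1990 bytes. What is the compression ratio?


Ratio = original / compressed = 4361 / 1990 = 2.1915

2.1915


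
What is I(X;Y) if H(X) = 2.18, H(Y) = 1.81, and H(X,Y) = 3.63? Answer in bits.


I(X;Y) = H(X) + H(Y) - H(X,Y) = 2.18 + 1.81 - 3.63 = 0.36

0.36 bits


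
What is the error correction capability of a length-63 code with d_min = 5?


Correction capability = floor((d-1)/2) = floor((5-1)/2) = 2

2 errors


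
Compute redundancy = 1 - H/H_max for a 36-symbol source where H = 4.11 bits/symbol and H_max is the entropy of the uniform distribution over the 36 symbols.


H_max = log2(K) = log2(36) = 5.1699 bits/symbol. Redundancy = 1 - H/H_max = 1 - 4.11/5.1699 = 1 - 0.795 = 0.205

0.205


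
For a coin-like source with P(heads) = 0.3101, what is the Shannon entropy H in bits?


H = -p*log2(p) - (1-p)*log2(1-p). -0.3101*log2(0.3101) = 0.523819; -0.6899*log2(0.6899) = 0.369470. H = 0.523819 + 0.369470 = 0.8933

0.8933 bits


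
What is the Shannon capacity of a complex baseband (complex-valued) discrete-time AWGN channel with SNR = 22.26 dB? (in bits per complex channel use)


SNR_linear = 10^(22.26/10) = 168.2674; C = log2(1 + SNR_linear) = log2(1 + 168.2674) = 7.4032

7.4032 bits/channel use


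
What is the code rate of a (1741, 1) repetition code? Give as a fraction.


Rate = k/n = 1/1741

1/1741


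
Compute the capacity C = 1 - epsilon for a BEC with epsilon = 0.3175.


C = 1 - epsilon = 1 - 0.3175 = 0.6825

0.6825 bits


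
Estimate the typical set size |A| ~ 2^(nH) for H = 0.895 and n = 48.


log2|A_typical| = nH = 48 * 0.895 = 42.96, so |A_typical| ~ 2^42.96 = 8.556e+12

8.556e+12


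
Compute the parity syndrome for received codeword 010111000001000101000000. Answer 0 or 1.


Syndrome = XOR of all bits = 0 XOR 1 XOR 0 XOR 1 XOR 1 XOR 1 XOR 0 XOR 0 XOR 0 XOR 0 XOR 0 XOR 1 XOR 0 XOR 0 XOR 0 XOR 1 XOR 0 XOR 1 XOR 0 XOR 0 XOR 0 XOR 0 XOR 0 XOR 0 = 1

1


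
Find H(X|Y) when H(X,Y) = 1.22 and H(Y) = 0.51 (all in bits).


H(X|Y) = H(X,Y) - H(Y) = 1.22 - 0.51 = 0.71

0.71 bits


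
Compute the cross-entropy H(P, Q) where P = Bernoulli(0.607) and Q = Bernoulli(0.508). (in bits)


H(P,Q) = -p*log2(q) - (1-p)*log2(1-q). -0.607*log2(0.508) = 0.593099; -0.393*log2(0.492) = 0.402145. H(P,Q) = 0.593099 + 0.402145 = 0.9952

0.9952 bits


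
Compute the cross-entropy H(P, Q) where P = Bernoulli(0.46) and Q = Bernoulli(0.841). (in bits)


H(P,Q) = -p*log2(q) - (1-p)*log2(1-q). -0.46*log2(0.841) = 0.114918; -0.54*log2(0.159) = 1.432567. H(P,Q) = 0.114918 + 1.432567 = 1.5475

1.5475 bits


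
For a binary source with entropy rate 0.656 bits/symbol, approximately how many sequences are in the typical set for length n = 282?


log2|A_typical| = nH = 282 * 0.656 = 184.992, so |A_typical| ~ 2^184.992 = 4.877e+55

4.877e+55


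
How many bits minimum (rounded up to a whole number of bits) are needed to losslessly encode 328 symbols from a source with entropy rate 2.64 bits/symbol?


Minimum bits >= n * H = 328 * 2.64 = 865.92, rounded up to a whole number of bits = 866

866 bits


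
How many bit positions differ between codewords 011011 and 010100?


Count differing positions: . . ^ ^ ^ ^ = 4 differences

4


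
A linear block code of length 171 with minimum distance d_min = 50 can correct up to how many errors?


Correction capability = floor((d-1)/2) = floor((50-1)/2) = 24

24 errors


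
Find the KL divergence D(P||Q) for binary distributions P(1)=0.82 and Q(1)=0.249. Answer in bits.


KL = p*log2(p/q) + (1-p)*log2((1-p)/(1-q)) = 0.82*log2(0.82/0.249) + 0.18*log2(0.18/0.751) = 1.039

1.039 bits


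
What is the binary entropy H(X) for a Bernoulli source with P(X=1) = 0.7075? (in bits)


H = -p*log2(p) - (1-p)*log2(1-p). -0.7075*log2(0.7075) = 0.353183; -0.2925*log2(0.2925) = 0.518746. H = 0.353183 + 0.518746 = 0.8719

0.8719 bits


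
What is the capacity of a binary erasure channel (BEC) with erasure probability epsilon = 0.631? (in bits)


C = 1 - epsilon = 1 - 0.631 = 0.369

0.369 bits


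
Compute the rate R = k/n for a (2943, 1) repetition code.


Rate = k/n = 1/2943

1/2943


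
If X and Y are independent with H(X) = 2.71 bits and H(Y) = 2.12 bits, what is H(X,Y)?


For independent variables, H(X,Y) = H(X) + H(Y) = 2.71 + 2.12 = 4.83

4.83 bits


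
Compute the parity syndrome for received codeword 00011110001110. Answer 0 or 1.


Syndrome = XOR of all bits = 0 XOR 0 XOR 0 XOR 1 XOR 1 XOR 1 XOR 1 XOR 0 XOR 0 XOR 0 XOR 1 XOR 1 XOR 1 XOR 0 = 1

1


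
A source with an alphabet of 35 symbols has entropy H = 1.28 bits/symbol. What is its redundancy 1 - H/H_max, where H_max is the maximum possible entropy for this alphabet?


H_max = log2(K) = log2(35) = 5.1293 bits/symbol. Redundancy = 1 - H/H_max = 1 - 1.28/5.1293 = 1 - 0.2495 = 0.7505

0.7505


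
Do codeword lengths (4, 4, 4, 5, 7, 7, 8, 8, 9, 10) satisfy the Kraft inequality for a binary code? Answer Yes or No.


Kraft sum = sum(2^(-l_i)) = 0.2451, need <= 1. Result: satisfied (a binary prefix-free code with these lengths exists)

Yes


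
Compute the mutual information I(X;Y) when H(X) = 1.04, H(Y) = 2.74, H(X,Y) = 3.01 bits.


I(X;Y) = H(X) + H(Y) - H(X,Y) = 1.04 + 2.74 - 3.01 = 0.77

0.77 bits


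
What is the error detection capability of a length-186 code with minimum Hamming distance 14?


Detection capability = d_min - 1 = 14 - 1 = 13

13 errors


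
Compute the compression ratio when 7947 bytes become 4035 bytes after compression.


Ratio = original / compressed = 7947 / 4035 = 1.9695

1.9695


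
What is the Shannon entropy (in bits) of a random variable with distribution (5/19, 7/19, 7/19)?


H = -sum(p_i * log2(p_i)). Terms: -(5/19)*log2(5/19) = 0.506842; -(7/19)*log2(7/19) = 0.530737; -(7/19)*log2(7/19) = 0.530737. H = 0.506842 + 0.530737 + 0.530737 = 1.5683

1.5683 bits


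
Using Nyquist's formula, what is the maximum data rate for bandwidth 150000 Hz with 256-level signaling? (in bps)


Rate = 2 * B * log2(M) = 2 * 150000 * 8.0 = 2400000.0

2400000.0 bps


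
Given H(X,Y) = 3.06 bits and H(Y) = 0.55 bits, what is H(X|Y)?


H(X|Y) = H(X,Y) - H(Y) = 3.06 - 0.55 = 2.51

2.51 bits


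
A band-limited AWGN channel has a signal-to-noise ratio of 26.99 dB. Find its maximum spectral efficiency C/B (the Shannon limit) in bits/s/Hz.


SNR_linear = 10^(26.99/10) = 500.0345; C/B = log2(1 + SNR_linear) = log2(1 + 500.0345) = 8.9688

8.9688 bits/s/Hz


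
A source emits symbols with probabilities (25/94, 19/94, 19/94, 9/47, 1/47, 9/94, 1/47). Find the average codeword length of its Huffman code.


Huffman construction (repeatedly merge the two least-probable nodes; each merge adds 1 bit to every symbol beneath it): 1/47 + 1/47 = 2/47; 2/47 + 9/94 = 13/94; 13/94 + 9/47 = 31/94; 19/94 + 19/94 = 19/47; 25/94 + 31/94 = 28/47; 19/47 + 28/47 = 1. Resulting codeword lengths (in the order the probabilities were given): (2, 2, 2, 3, 5, 4, 5). L_avg = sum(p_i * l_i) = 25/94*2 + 19/94*2 + 19/94*2 + 9/47*3 + 1/47*5 + 9/94*4 + 1/47*5 = 118/47 = 2.5106

2.5106 bits


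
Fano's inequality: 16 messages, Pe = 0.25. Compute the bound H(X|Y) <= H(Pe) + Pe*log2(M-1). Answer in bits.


H(Pe) = -Pe*log2(Pe) - (1-Pe)*log2(1-Pe) = -0.25*log2(0.25) - 0.75*log2(0.75) = 0.500000 + 0.311278 = 0.8113. Pe*log2(M-1) = 0.25*log2(15) = 0.976723. Bound = H(Pe) + Pe*log2(M-1) = 0.500000 + 0.311278 + 0.976723 = 1.788

1.788 bits


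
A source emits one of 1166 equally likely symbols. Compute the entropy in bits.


H = log2(n) = log2(1166) = 10.1874

10.1874 bits


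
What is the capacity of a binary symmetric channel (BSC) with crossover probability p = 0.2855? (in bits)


H(p) = -p*log2(p) - (1-p)*log2(1-p) = -0.2855*log2(0.2855) - 0.7145*log2(0.7145) = 0.516309 + 0.346528 = 0.8628. C = 1 - H(p) = 1 - 0.8628 = 0.1372

0.1372 bits


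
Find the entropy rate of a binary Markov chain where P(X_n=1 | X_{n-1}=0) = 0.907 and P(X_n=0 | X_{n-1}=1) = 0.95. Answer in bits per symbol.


Stationary distribution: pi_0 = p10/(p01+p10) = 0.5116, pi_1 = 0.4884. Entropy rate H' = pi_0*H(p01) + pi_1*H(p10) = 0.5116*0.4464 + 0.4884*0.2864 = 0.3683

0.3683 bits/symbol


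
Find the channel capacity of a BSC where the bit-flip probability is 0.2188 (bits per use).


H(p) = -p*log2(p) - (1-p)*log2(1-p) = -0.2188*log2(0.2188) - 0.7812*log2(0.7812) = 0.479679 + 0.278292 = 0.758. C = 1 - H(p) = 1 - 0.758 = 0.242

0.242 bits


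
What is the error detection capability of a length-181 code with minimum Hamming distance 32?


Detection capability = d_min - 1 = 32 - 1 = 31

31 errors


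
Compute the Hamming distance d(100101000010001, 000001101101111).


Count differing positions: ^ . . ^ . . ^ . ^ ^ ^ ^ ^ ^ . = 9 differences

9


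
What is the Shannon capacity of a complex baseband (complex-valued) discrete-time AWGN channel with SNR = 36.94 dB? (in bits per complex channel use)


SNR_linear = 10^(36.94/10) = 4943.1069; C = log2(1 + SNR_linear) = log2(1 + 4943.1069) = 12.2715

12.2715 bits/channel use


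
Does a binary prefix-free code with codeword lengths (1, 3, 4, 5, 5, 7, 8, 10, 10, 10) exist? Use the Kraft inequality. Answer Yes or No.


Kraft sum = sum(2^(-l_i)) = 0.7646, need <= 1. Result: satisfied (a binary prefix-free code with these lengths exists)

Yes


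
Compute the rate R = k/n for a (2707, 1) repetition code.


Rate = k/n = 1/2707

1/2707


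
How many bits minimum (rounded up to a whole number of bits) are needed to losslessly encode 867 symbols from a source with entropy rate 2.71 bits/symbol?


Minimum bits >= n * H = 867 * 2.71 = 2349.57, rounded up to a whole number of bits = 2350

2350 bits


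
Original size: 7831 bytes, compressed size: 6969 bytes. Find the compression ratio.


Ratio = original / compressed = 7831 / 6969 = 1.1237

1.1237


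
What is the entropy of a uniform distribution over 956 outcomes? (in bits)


H = log2(n) = log2(956) = 9.9009

9.9009 bits


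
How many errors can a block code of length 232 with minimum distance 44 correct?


Correction capability = floor((d-1)/2) = floor((44-1)/2) = 21

21 errors


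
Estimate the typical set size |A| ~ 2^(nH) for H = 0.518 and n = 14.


log2|A_typical| = nH = 14 * 0.518 = 7.252, so |A_typical| ~ 2^7.252 = 1.524e+02

1.524e+02


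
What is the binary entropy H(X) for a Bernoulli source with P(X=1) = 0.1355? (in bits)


H = -p*log2(p) - (1-p)*log2(1-p). -0.1355*log2(0.1355) = 0.390733; -0.8645*log2(0.8645) = 0.181599. H = 0.390733 + 0.181599 = 0.5723

0.5723 bits


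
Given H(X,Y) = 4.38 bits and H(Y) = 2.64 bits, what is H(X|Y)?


H(X|Y) = H(X,Y) - H(Y) = 4.38 - 2.64 = 1.74

1.74 bits


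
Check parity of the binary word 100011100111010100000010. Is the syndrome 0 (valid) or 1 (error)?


Syndrome = XOR of all bits = 1 XOR 0 XOR 0 XOR 0 XOR 1 XOR 1 XOR 1 XOR 0 XOR 0 XOR 1 XOR 1 XOR 1 XOR 0 XOR 1 XOR 0 XOR 1 XOR 0 XOR 0 XOR 0 XOR 0 XOR 0 XOR 0 XOR 1 XOR 0 = 0

0


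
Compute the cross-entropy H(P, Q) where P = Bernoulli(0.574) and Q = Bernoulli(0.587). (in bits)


H(P,Q) = -p*log2(q) - (1-p)*log2(1-q). -0.574*log2(0.587) = 0.441158; -0.426*log2(0.413) = 0.543485. H(P,Q) = 0.441158 + 0.543485 = 0.9846

0.9846 bits


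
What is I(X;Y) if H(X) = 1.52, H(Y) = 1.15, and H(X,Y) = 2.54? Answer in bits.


I(X;Y) = H(X) + H(Y) - H(X,Y) = 1.52 + 1.15 - 2.54 = 0.13

0.13 bits


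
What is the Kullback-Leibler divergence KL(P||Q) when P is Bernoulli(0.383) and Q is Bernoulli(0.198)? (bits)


KL = p*log2(p/q) + (1-p)*log2((1-p)/(1-q)) = 0.383*log2(0.383/0.198) + 0.617*log2(0.617/0.802) = 0.1311

0.1311 bits


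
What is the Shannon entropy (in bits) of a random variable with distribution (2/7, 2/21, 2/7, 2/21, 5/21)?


H = -sum(p_i * log2(p_i)). Terms: -(2/7)*log2(2/7) = 0.516387; -(2/21)*log2(2/21) = 0.323078; -(2/7)*log2(2/7) = 0.516387; -(2/21)*log2(2/21) = 0.323078; -(5/21)*log2(5/21) = 0.492950. H = 0.516387 + 0.323078 + 0.516387 + 0.323078 + 0.492950 = 2.1719

2.1719 bits


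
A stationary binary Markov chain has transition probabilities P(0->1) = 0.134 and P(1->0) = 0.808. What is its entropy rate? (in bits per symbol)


Stationary distribution: pi_0 = p10/(p01+p10) = 0.8577, pi_1 = 0.1423. Entropy rate H' = pi_0*H(p01) + pi_1*H(p10) = 0.8577*0.5683 + 0.1423*0.7056 = 0.5878

0.5878 bits/symbol


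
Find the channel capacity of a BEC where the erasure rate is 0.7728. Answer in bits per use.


C = 1 - epsilon = 1 - 0.7728 = 0.2272

0.2272 bits


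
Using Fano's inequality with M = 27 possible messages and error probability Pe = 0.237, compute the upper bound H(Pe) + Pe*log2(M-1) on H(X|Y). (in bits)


H(Pe) = -Pe*log2(Pe) - (1-Pe)*log2(1-Pe) = -0.237*log2(0.237) - 0.763*log2(0.763) = 0.492259 + 0.297757 = 0.79. Pe*log2(M-1) = 0.237*log2(26) = 1.114004. Bound = H(Pe) + Pe*log2(M-1) = 0.492259 + 0.297757 + 1.114004 = 1.904

1.904 bits


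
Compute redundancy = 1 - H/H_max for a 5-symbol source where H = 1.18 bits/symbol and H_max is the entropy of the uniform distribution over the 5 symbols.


H_max = log2(K) = log2(5) = 2.3219 bits/symbol. Redundancy = 1 - H/H_max = 1 - 1.18/2.3219 = 1 - 0.5082 = 0.4918

0.4918


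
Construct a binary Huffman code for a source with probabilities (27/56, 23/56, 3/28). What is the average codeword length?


Huffman construction (repeatedly merge the two least-probable nodes; each merge adds 1 bit to every symbol beneath it): 3/28 + 23/56 = 29/56; 27/56 + 29/56 = 1. Resulting codeword lengths (in the order the probabilities were given): (1, 2, 2). L_avg = sum(p_i * l_i) = 27/56*1 + 23/56*2 + 3/28*2 = 85/56 = 1.5179

1.5179 bits


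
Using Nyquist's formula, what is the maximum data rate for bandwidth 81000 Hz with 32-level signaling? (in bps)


Rate = 2 * B * log2(M) = 2 * 81000 * 5.0 = 810000.0

810000.0 bps


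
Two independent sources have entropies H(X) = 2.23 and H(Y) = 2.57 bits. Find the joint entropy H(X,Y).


For independent variables, H(X,Y) = H(X) + H(Y) = 2.23 + 2.57 = 4.8

4.8 bits


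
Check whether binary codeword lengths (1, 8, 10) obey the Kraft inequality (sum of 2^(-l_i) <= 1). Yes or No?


Kraft sum = sum(2^(-l_i)) = 0.5049, need <= 1. Result: satisfied (a binary prefix-free code with these lengths exists)

Yes


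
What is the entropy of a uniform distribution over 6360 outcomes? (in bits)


H = log2(n) = log2(6360) = 12.6348

12.6348 bits


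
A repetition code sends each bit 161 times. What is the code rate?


Rate = k/n = 1/161

1/161


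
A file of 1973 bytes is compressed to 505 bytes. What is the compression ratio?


Ratio = original / compressed = 1973 / 505 = 3.9069

3.9069


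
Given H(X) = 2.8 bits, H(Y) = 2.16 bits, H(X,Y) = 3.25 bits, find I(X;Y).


I(X;Y) = H(X) + H(Y) - H(X,Y) = 2.8 + 2.16 - 3.25 = 1.71

1.71 bits


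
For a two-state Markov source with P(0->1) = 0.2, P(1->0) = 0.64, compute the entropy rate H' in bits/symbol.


Stationary distribution: pi_0 = p10/(p01+p10) = 0.7619, pi_1 = 0.2381. Entropy rate H' = pi_0*H(p01) + pi_1*H(p10) = 0.7619*0.7219 + 0.2381*0.9427 = 0.7745

0.7745 bits/symbol
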